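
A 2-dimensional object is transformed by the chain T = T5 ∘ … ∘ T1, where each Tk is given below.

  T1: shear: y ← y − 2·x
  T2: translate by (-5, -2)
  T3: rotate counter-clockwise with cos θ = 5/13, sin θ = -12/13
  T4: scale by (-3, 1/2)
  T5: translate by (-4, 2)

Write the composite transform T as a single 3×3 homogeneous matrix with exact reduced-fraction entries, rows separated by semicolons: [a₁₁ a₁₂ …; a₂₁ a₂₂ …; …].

T1 = [1 0 0; -2 1 0; 0 0 1]
T2·T1 = [1 0 -5; -2 1 -2; 0 0 1]
T3·…·T1 = [-19/13 12/13 -49/13; -22/13 5/13 50/13; 0 0 1]
T4·…·T1 = [57/13 -36/13 147/13; -11/13 5/26 25/13; 0 0 1]
T5·…·T1 = [57/13 -36/13 95/13; -11/13 5/26 51/13; 0 0 1]

T = [57/13 -36/13 95/13; -11/13 5/26 51/13; 0 0 1]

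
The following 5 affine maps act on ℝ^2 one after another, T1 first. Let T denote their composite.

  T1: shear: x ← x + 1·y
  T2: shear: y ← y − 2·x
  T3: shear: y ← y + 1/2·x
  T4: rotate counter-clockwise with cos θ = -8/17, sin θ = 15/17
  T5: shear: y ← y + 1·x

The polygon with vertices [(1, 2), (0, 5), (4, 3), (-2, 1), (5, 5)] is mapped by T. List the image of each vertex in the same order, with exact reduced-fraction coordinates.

T1 shear: x ← x + 1·y: (1, 2) → (3, 2); (0, 5) → (5, 5); (4, 3) → (7, 3); (-2, 1) → (-1, 1); (5, 5) → (10, 5)
T2 shear: y ← y − 2·x: (3, 2) → (3, -4); (5, 5) → (5, -5); (7, 3) → (7, -11); (-1, 1) → (-1, 3); (10, 5) → (10, -15)
T3 shear: y ← y + 1/2·x: (3, -4) → (3, -5/2); (5, -5) → (5, -5/2); (7, -11) → (7, -15/2); (-1, 3) → (-1, 5/2); (10, -15) → (10, -10)
T4 rotate counter-clockwise with cos θ = -8/17, sin θ = 15/17: (3, -5/2) → (27/34, 65/17); (5, -5/2) → (-5/34, 95/17); (7, -15/2) → (113/34, 165/17); (-1, 5/2) → (-59/34, -35/17); (10, -10) → (70/17, 230/17)
T5 shear: y ← y + 1·x: (27/34, 65/17) → (27/34, 157/34); (-5/34, 95/17) → (-5/34, 185/34); (113/34, 165/17) → (113/34, 443/34); (-59/34, -35/17) → (-59/34, -129/34); (70/17, 230/17) → (70/17, 300/17)

image vertices: (27/34, 157/34), (-5/34, 185/34), (113/34, 443/34), (-59/34, -129/34), (70/17, 300/17)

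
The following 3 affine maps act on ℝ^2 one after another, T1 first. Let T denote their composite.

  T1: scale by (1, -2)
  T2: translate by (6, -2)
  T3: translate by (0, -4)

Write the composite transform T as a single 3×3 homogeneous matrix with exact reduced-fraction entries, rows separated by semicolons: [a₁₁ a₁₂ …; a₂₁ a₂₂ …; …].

T1 = [1 0 0; 0 -2 0; 0 0 1]
T2·T1 = [1 0 6; 0 -2 -2; 0 0 1]
T3·…·T1 = [1 0 6; 0 -2 -6; 0 0 1]

T = [1 0 6; 0 -2 -6; 0 0 1]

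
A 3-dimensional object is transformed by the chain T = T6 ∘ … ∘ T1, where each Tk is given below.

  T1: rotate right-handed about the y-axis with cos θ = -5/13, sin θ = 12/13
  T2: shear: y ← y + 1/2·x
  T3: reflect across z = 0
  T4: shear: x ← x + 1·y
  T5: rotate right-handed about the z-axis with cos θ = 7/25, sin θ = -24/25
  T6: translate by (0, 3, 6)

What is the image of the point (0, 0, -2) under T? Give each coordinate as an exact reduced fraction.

T1 rotate right-handed about the y-axis with cos θ = -5/13, sin θ = 12/13: (0, 0, -2) → (-24/13, 0, 10/13)
T2 shear: y ← y + 1/2·x: (-24/13, 0, 10/13) → (-24/13, -12/13, 10/13)
T3 reflect across z = 0: (-24/13, -12/13, 10/13) → (-24/13, -12/13, -10/13)
T4 shear: x ← x + 1·y: (-24/13, -12/13, -10/13) → (-36/13, -12/13, -10/13)
T5 rotate right-handed about the z-axis with cos θ = 7/25, sin θ = -24/25: (-36/13, -12/13, -10/13) → (-108/65, 12/5, -10/13)
T6 translate by (0, 3, 6): (-108/65, 12/5, -10/13) → (-108/65, 27/5, 68/13)

T(p) = (-108/65, 27/5, 68/13)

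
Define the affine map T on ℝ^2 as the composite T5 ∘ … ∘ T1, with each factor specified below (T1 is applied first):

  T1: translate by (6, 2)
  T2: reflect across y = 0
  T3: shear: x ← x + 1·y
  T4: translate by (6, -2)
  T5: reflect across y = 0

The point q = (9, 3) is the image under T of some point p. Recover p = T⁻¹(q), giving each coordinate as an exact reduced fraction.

p = (-2, -1)

T1 = [1 0 6; 0 1 2; 0 0 1]
T2·T1 = [1 0 6; 0 -1 -2; 0 0 1]
T3·…·T1 = [1 -1 4; 0 -1 -2; 0 0 1]
T4·…·T1 = [1 -1 10; 0 -1 -4; 0 0 1]
T5·…·T1 = [1 -1 10; 0 1 4; 0 0 1]
det M = 1; M⁻¹ = [1 1 -14; 0 1 -4; 0 0 1]
M⁻¹ · (9, 3)ᵀ = (-2, -1)ᵀ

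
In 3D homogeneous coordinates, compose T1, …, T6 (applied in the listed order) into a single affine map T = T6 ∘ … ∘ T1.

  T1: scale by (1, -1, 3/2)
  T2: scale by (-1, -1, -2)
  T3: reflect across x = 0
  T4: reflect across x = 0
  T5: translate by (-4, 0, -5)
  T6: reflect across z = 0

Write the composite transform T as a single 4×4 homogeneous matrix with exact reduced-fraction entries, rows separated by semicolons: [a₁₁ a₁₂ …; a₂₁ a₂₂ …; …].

T1 = [1 0 0 0; 0 -1 0 0; 0 0 3/2 0; 0 0 0 1]
T2·T1 = [-1 0 0 0; 0 1 0 0; 0 0 -3 0; 0 0 0 1]
T3·…·T1 = [1 0 0 0; 0 1 0 0; 0 0 -3 0; 0 0 0 1]
T4·…·T1 = [-1 0 0 0; 0 1 0 0; 0 0 -3 0; 0 0 0 1]
T5·…·T1 = [-1 0 0 -4; 0 1 0 0; 0 0 -3 -5; 0 0 0 1]
T6·…·T1 = [-1 0 0 -4; 0 1 0 0; 0 0 3 5; 0 0 0 1]

T = [-1 0 0 -4; 0 1 0 0; 0 0 3 5; 0 0 0 1]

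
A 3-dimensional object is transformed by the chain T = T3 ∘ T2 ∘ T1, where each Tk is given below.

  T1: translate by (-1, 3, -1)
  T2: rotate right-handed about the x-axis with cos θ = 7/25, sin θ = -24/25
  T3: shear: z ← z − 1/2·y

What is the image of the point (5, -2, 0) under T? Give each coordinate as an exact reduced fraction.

T(p) = (4, -17/25, -9/10)

T1 translate by (-1, 3, -1): (5, -2, 0) → (4, 1, -1)
T2 rotate right-handed about the x-axis with cos θ = 7/25, sin θ = -24/25: (4, 1, -1) → (4, -17/25, -31/25)
T3 shear: z ← z − 1/2·y: (4, -17/25, -31/25) → (4, -17/25, -9/10)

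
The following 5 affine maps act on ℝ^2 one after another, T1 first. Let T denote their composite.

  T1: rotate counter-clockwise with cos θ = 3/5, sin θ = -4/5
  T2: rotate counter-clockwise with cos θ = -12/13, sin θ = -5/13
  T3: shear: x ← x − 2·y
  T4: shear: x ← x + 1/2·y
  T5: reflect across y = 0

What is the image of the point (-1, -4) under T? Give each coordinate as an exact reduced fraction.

T(p) = (-197/130, -191/65)

T1 rotate counter-clockwise with cos θ = 3/5, sin θ = -4/5: (-1, -4) → (-19/5, -8/5)
T2 rotate counter-clockwise with cos θ = -12/13, sin θ = -5/13: (-19/5, -8/5) → (188/65, 191/65)
T3 shear: x ← x − 2·y: (188/65, 191/65) → (-194/65, 191/65)
T4 shear: x ← x + 1/2·y: (-194/65, 191/65) → (-197/130, 191/65)
T5 reflect across y = 0: (-197/130, 191/65) → (-197/130, -191/65)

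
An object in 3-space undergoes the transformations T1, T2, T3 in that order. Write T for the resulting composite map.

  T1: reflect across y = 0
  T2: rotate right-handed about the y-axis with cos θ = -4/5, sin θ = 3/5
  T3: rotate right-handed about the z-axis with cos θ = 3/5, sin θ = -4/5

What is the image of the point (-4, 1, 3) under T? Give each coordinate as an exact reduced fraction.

T1 reflect across y = 0: (-4, 1, 3) → (-4, -1, 3)
T2 rotate right-handed about the y-axis with cos θ = -4/5, sin θ = 3/5: (-4, -1, 3) → (5, -1, 0)
T3 rotate right-handed about the z-axis with cos θ = 3/5, sin θ = -4/5: (5, -1, 0) → (11/5, -23/5, 0)

T(p) = (11/5, -23/5, 0)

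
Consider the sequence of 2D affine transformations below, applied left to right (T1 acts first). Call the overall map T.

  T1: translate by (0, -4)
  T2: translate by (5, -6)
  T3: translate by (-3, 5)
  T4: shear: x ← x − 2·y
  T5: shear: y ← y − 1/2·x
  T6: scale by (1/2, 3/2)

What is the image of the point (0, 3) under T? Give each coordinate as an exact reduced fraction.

T(p) = (3, -15/2)

T1 translate by (0, -4): (0, 3) → (0, -1)
T2 translate by (5, -6): (0, -1) → (5, -7)
T3 translate by (-3, 5): (5, -7) → (2, -2)
T4 shear: x ← x − 2·y: (2, -2) → (6, -2)
T5 shear: y ← y − 1/2·x: (6, -2) → (6, -5)
T6 scale by (1/2, 3/2): (6, -5) → (3, -15/2)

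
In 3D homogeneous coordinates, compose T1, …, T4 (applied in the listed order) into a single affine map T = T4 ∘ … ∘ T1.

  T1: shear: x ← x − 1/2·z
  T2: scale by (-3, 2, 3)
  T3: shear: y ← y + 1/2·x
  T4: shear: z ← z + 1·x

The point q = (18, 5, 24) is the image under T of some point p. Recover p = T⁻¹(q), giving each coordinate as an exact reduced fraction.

p = (-5, -2, 2)

T1 = [1 0 -1/2 0; 0 1 0 0; 0 0 1 0; 0 0 0 1]
T2·T1 = [-3 0 3/2 0; 0 2 0 0; 0 0 3 0; 0 0 0 1]
T3·…·T1 = [-3 0 3/2 0; -3/2 2 3/4 0; 0 0 3 0; 0 0 0 1]
T4·…·T1 = [-3 0 3/2 0; -3/2 2 3/4 0; -3 0 9/2 0; 0 0 0 1]
det M = -18; M⁻¹ = [-1/2 0 1/6 0; -1/4 1/2 0 0; -1/3 0 1/3 0; 0 0 0 1]
M⁻¹ · (18, 5, 24)ᵀ = (-5, -2, 2)ᵀ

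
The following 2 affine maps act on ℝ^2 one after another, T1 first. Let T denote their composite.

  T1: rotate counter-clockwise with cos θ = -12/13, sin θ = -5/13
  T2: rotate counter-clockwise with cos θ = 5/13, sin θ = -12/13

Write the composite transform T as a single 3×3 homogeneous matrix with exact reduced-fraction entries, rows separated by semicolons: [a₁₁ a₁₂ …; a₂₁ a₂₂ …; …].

T1 = [-12/13 5/13 0; -5/13 -12/13 0; 0 0 1]
T2·T1 = [-120/169 -119/169 0; 119/169 -120/169 0; 0 0 1]

T = [-120/169 -119/169 0; 119/169 -120/169 0; 0 0 1]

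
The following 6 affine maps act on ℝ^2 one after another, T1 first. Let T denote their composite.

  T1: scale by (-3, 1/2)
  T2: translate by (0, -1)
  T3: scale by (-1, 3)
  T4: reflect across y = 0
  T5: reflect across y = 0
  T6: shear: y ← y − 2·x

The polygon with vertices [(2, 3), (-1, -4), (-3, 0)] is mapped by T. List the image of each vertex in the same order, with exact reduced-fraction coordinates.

T1 scale by (-3, 1/2): (2, 3) → (-6, 3/2); (-1, -4) → (3, -2); (-3, 0) → (9, 0)
T2 translate by (0, -1): (-6, 3/2) → (-6, 1/2); (3, -2) → (3, -3); (9, 0) → (9, -1)
T3 scale by (-1, 3): (-6, 1/2) → (6, 3/2); (3, -3) → (-3, -9); (9, -1) → (-9, -3)
T4 reflect across y = 0: (6, 3/2) → (6, -3/2); (-3, -9) → (-3, 9); (-9, -3) → (-9, 3)
T5 reflect across y = 0: (6, -3/2) → (6, 3/2); (-3, 9) → (-3, -9); (-9, 3) → (-9, -3)
T6 shear: y ← y − 2·x: (6, 3/2) → (6, -21/2); (-3, -9) → (-3, -3); (-9, -3) → (-9, 15)

image vertices: (6, -21/2), (-3, -3), (-9, 15)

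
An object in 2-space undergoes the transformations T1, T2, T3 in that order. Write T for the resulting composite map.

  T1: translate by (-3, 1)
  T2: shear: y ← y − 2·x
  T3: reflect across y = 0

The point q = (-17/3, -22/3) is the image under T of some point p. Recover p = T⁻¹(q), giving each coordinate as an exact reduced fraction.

p = (-8/3, -5)

T1 = [1 0 -3; 0 1 1; 0 0 1]
T2·T1 = [1 0 -3; -2 1 7; 0 0 1]
T3·…·T1 = [1 0 -3; 2 -1 -7; 0 0 1]
det M = -1; M⁻¹ = [1 0 3; 2 -1 -1; 0 0 1]
M⁻¹ · (-17/3, -22/3)ᵀ = (-8/3, -5)ᵀ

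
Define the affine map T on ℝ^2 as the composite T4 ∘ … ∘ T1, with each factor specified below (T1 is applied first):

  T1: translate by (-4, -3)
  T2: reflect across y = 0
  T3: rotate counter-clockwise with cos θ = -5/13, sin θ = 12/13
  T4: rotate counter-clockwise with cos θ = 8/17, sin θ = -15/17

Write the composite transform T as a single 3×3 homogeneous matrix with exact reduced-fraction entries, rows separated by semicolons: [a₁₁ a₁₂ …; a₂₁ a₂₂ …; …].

T = [140/221 171/221 -1073/221; 171/221 -140/221 -264/221; 0 0 1]

T1 = [1 0 -4; 0 1 -3; 0 0 1]
T2·T1 = [1 0 -4; 0 -1 3; 0 0 1]
T3·…·T1 = [-5/13 12/13 -16/13; 12/13 5/13 -63/13; 0 0 1]
T4·…·T1 = [140/221 171/221 -1073/221; 171/221 -140/221 -264/221; 0 0 1]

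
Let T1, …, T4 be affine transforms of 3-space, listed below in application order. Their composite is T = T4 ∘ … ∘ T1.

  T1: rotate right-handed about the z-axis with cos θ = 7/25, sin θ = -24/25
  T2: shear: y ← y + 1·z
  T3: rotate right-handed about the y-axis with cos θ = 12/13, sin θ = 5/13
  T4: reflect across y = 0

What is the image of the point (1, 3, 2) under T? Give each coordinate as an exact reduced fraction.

T(p) = (1198/325, -47/25, 41/65)

T1 rotate right-handed about the z-axis with cos θ = 7/25, sin θ = -24/25: (1, 3, 2) → (79/25, -3/25, 2)
T2 shear: y ← y + 1·z: (79/25, -3/25, 2) → (79/25, 47/25, 2)
T3 rotate right-handed about the y-axis with cos θ = 12/13, sin θ = 5/13: (79/25, 47/25, 2) → (1198/325, 47/25, 41/65)
T4 reflect across y = 0: (1198/325, 47/25, 41/65) → (1198/325, -47/25, 41/65)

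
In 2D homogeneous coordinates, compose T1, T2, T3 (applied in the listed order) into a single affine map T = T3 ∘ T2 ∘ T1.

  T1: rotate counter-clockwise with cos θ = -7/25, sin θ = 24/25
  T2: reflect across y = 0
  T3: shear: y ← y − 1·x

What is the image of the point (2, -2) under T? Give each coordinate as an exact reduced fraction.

T1 rotate counter-clockwise with cos θ = -7/25, sin θ = 24/25: (2, -2) → (34/25, 62/25)
T2 reflect across y = 0: (34/25, 62/25) → (34/25, -62/25)
T3 shear: y ← y − 1·x: (34/25, -62/25) → (34/25, -96/25)

T(p) = (34/25, -96/25)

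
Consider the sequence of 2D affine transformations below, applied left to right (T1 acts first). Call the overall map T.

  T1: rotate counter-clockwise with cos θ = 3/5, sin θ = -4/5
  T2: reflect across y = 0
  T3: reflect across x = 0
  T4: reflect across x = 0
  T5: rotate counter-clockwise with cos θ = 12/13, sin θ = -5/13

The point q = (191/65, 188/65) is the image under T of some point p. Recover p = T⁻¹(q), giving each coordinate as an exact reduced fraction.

p = (4, -1)

T1 = [3/5 4/5 0; -4/5 3/5 0; 0 0 1]
T2·T1 = [3/5 4/5 0; 4/5 -3/5 0; 0 0 1]
T3·…·T1 = [-3/5 -4/5 0; 4/5 -3/5 0; 0 0 1]
T4·…·T1 = [3/5 4/5 0; 4/5 -3/5 0; 0 0 1]
T5·…·T1 = [56/65 33/65 0; 33/65 -56/65 0; 0 0 1]
det M = -1; M⁻¹ = [56/65 33/65 0; 33/65 -56/65 0; 0 0 1]
M⁻¹ · (191/65, 188/65)ᵀ = (4, -1)ᵀ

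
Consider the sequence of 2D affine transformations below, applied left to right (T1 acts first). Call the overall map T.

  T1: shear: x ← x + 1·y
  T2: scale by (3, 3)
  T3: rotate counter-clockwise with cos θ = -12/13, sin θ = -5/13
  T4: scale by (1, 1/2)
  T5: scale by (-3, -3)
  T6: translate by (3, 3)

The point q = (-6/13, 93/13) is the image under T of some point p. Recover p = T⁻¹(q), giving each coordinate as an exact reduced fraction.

T1 = [1 1 0; 0 1 0; 0 0 1]
T2·T1 = [3 3 0; 0 3 0; 0 0 1]
T3·…·T1 = [-36/13 -21/13 0; -15/13 -51/13 0; 0 0 1]
T4·…·T1 = [-36/13 -21/13 0; -15/26 -51/26 0; 0 0 1]
T5·…·T1 = [108/13 63/13 0; 45/26 153/26 0; 0 0 1]
T6·…·T1 = [108/13 63/13 3; 45/26 153/26 3; 0 0 1]
det M = 81/2; M⁻¹ = [17/117 -14/117 -1/13; -5/117 8/39 -19/39; 0 0 1]
M⁻¹ · (-6/13, 93/13)ᵀ = (-1, 1)ᵀ

p = (-1, 1)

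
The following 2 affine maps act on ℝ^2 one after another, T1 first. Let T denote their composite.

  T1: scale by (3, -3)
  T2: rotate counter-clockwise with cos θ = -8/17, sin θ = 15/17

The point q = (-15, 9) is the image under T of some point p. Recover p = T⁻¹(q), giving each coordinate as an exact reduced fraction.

p = (5, -3)

T1 = [3 0 0; 0 -3 0; 0 0 1]
T2·T1 = [-24/17 45/17 0; 45/17 24/17 0; 0 0 1]
det M = -9; M⁻¹ = [-8/51 5/17 0; 5/17 8/51 0; 0 0 1]
M⁻¹ · (-15, 9)ᵀ = (5, -3)ᵀ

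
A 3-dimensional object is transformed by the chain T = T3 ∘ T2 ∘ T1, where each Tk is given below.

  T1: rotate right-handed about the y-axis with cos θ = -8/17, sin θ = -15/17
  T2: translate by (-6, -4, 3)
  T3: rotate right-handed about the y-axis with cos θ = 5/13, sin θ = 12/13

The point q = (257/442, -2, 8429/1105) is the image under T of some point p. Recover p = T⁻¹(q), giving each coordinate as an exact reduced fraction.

p = (4/5, 2, 1/2)

T1 = [-8/17 0 -15/17 0; 0 1 0 0; 15/17 0 -8/17 0; 0 0 0 1]
T2·T1 = [-8/17 0 -15/17 -6; 0 1 0 -4; 15/17 0 -8/17 3; 0 0 0 1]
T3·…·T1 = [140/221 0 -171/221 6/13; 0 1 0 -4; 171/221 0 140/221 87/13; 0 0 0 1]
det M = 1; M⁻¹ = [140/221 0 171/221 -93/17; 0 1 0 4; -171/221 0 140/221 -66/17; 0 0 0 1]
M⁻¹ · (257/442, -2, 8429/1105)ᵀ = (4/5, 2, 1/2)ᵀ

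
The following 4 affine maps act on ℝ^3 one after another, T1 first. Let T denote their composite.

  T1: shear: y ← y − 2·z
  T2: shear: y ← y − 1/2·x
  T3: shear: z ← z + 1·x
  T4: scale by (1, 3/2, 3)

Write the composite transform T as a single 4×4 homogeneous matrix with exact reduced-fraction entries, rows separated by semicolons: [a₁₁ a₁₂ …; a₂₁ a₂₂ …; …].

T = [1 0 0 0; -3/4 3/2 -3 0; 3 0 3 0; 0 0 0 1]

T1 = [1 0 0 0; 0 1 -2 0; 0 0 1 0; 0 0 0 1]
T2·T1 = [1 0 0 0; -1/2 1 -2 0; 0 0 1 0; 0 0 0 1]
T3·…·T1 = [1 0 0 0; -1/2 1 -2 0; 1 0 1 0; 0 0 0 1]
T4·…·T1 = [1 0 0 0; -3/4 3/2 -3 0; 3 0 3 0; 0 0 0 1]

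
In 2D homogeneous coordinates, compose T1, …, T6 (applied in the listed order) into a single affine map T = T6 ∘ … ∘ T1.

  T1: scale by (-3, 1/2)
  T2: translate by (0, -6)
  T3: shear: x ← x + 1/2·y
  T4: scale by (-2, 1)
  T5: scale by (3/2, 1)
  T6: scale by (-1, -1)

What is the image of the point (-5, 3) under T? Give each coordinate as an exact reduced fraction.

T(p) = (153/4, 9/2)

T1 scale by (-3, 1/2): (-5, 3) → (15, 3/2)
T2 translate by (0, -6): (15, 3/2) → (15, -9/2)
T3 shear: x ← x + 1/2·y: (15, -9/2) → (51/4, -9/2)
T4 scale by (-2, 1): (51/4, -9/2) → (-51/2, -9/2)
T5 scale by (3/2, 1): (-51/2, -9/2) → (-153/4, -9/2)
T6 scale by (-1, -1): (-153/4, -9/2) → (153/4, 9/2)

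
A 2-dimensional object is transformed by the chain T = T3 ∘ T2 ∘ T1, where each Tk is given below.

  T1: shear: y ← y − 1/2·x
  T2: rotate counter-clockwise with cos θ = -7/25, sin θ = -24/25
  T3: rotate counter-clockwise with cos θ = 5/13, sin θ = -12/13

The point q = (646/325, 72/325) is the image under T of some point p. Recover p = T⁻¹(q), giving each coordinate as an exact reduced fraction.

p = (-2, -1)

T1 = [1 0 0; -1/2 1 0; 0 0 1]
T2·T1 = [-19/25 24/25 0; -41/50 -7/25 0; 0 0 1]
T3·…·T1 = [-341/325 36/325 0; 251/650 -323/325 0; 0 0 1]
det M = 1; M⁻¹ = [-323/325 -36/325 0; -251/650 -341/325 0; 0 0 1]
M⁻¹ · (646/325, 72/325)ᵀ = (-2, -1)ᵀ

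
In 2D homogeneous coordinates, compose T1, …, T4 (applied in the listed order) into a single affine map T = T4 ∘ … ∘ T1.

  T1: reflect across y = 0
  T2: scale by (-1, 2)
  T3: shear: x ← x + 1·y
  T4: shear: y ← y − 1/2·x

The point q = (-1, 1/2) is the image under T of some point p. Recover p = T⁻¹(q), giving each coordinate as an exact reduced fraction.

p = (1, 0)

T1 = [1 0 0; 0 -1 0; 0 0 1]
T2·T1 = [-1 0 0; 0 -2 0; 0 0 1]
T3·…·T1 = [-1 -2 0; 0 -2 0; 0 0 1]
T4·…·T1 = [-1 -2 0; 1/2 -1 0; 0 0 1]
det M = 2; M⁻¹ = [-1/2 1 0; -1/4 -1/2 0; 0 0 1]
M⁻¹ · (-1, 1/2)ᵀ = (1, 0)ᵀ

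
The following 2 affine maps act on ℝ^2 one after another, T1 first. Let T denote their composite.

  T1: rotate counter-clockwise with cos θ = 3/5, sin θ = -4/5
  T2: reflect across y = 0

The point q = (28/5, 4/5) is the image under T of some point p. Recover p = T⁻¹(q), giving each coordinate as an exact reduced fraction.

T1 = [3/5 4/5 0; -4/5 3/5 0; 0 0 1]
T2·T1 = [3/5 4/5 0; 4/5 -3/5 0; 0 0 1]
det M = -1; M⁻¹ = [3/5 4/5 0; 4/5 -3/5 0; 0 0 1]
M⁻¹ · (28/5, 4/5)ᵀ = (4, 4)ᵀ

p = (4, 4)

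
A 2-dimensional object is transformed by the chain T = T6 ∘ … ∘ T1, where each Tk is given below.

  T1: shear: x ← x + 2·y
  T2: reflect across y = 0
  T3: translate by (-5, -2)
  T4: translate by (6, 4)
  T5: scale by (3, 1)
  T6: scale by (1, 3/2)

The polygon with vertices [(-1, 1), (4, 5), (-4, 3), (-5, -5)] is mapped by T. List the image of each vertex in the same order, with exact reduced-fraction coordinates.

T1 shear: x ← x + 2·y: (-1, 1) → (1, 1); (4, 5) → (14, 5); (-4, 3) → (2, 3); (-5, -5) → (-15, -5)
T2 reflect across y = 0: (1, 1) → (1, -1); (14, 5) → (14, -5); (2, 3) → (2, -3); (-15, -5) → (-15, 5)
T3 translate by (-5, -2): (1, -1) → (-4, -3); (14, -5) → (9, -7); (2, -3) → (-3, -5); (-15, 5) → (-20, 3)
T4 translate by (6, 4): (-4, -3) → (2, 1); (9, -7) → (15, -3); (-3, -5) → (3, -1); (-20, 3) → (-14, 7)
T5 scale by (3, 1): (2, 1) → (6, 1); (15, -3) → (45, -3); (3, -1) → (9, -1); (-14, 7) → (-42, 7)
T6 scale by (1, 3/2): (6, 1) → (6, 3/2); (45, -3) → (45, -9/2); (9, -1) → (9, -3/2); (-42, 7) → (-42, 21/2)

image vertices: (6, 3/2), (45, -9/2), (9, -3/2), (-42, 21/2)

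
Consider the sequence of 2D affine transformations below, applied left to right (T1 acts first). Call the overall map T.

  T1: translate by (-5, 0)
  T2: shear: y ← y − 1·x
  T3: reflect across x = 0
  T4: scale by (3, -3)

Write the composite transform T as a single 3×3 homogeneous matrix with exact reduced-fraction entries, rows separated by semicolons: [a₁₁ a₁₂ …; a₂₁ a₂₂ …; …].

T1 = [1 0 -5; 0 1 0; 0 0 1]
T2·T1 = [1 0 -5; -1 1 5; 0 0 1]
T3·…·T1 = [-1 0 5; -1 1 5; 0 0 1]
T4·…·T1 = [-3 0 15; 3 -3 -15; 0 0 1]

T = [-3 0 15; 3 -3 -15; 0 0 1]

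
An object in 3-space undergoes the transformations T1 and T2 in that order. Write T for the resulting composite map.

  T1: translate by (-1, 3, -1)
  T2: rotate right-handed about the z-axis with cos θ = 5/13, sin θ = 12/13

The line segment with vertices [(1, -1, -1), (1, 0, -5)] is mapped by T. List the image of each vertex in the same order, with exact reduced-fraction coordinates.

T1 translate by (-1, 3, -1): (1, -1, -1) → (0, 2, -2); (1, 0, -5) → (0, 3, -6)
T2 rotate right-handed about the z-axis with cos θ = 5/13, sin θ = 12/13: (0, 2, -2) → (-24/13, 10/13, -2); (0, 3, -6) → (-36/13, 15/13, -6)

image vertices: (-24/13, 10/13, -2), (-36/13, 15/13, -6)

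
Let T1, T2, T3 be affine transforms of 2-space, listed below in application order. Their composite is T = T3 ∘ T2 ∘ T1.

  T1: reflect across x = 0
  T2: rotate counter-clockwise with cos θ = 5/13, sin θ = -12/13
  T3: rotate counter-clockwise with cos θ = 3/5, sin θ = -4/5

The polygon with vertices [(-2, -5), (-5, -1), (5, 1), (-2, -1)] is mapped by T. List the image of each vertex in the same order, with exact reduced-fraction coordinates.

image vertices: (-346/65, 53/65), (-17/5, -19/5), (17/5, 19/5), (-122/65, -79/65)

T1 reflect across x = 0: (-2, -5) → (2, -5); (-5, -1) → (5, -1); (5, 1) → (-5, 1); (-2, -1) → (2, -1)
T2 rotate counter-clockwise with cos θ = 5/13, sin θ = -12/13: (2, -5) → (-50/13, -49/13); (5, -1) → (1, -5); (-5, 1) → (-1, 5); (2, -1) → (-2/13, -29/13)
T3 rotate counter-clockwise with cos θ = 3/5, sin θ = -4/5: (-50/13, -49/13) → (-346/65, 53/65); (1, -5) → (-17/5, -19/5); (-1, 5) → (17/5, 19/5); (-2/13, -29/13) → (-122/65, -79/65)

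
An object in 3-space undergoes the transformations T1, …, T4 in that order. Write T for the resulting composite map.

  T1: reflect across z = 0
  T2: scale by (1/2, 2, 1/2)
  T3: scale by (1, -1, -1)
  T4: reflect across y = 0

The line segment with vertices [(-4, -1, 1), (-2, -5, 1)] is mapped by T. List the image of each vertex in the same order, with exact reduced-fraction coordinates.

T1 reflect across z = 0: (-4, -1, 1) → (-4, -1, -1); (-2, -5, 1) → (-2, -5, -1)
T2 scale by (1/2, 2, 1/2): (-4, -1, -1) → (-2, -2, -1/2); (-2, -5, -1) → (-1, -10, -1/2)
T3 scale by (1, -1, -1): (-2, -2, -1/2) → (-2, 2, 1/2); (-1, -10, -1/2) → (-1, 10, 1/2)
T4 reflect across y = 0: (-2, 2, 1/2) → (-2, -2, 1/2); (-1, 10, 1/2) → (-1, -10, 1/2)

image vertices: (-2, -2, 1/2), (-1, -10, 1/2)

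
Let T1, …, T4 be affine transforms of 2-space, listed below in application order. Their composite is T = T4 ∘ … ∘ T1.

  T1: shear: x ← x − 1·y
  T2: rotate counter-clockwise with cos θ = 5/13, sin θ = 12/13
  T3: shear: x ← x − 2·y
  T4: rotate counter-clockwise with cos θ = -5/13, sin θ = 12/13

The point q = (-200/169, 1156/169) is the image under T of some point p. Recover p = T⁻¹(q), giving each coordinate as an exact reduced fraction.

p = (-4, -4)

T1 = [1 -1 0; 0 1 0; 0 0 1]
T2·T1 = [5/13 -17/13 0; 12/13 -7/13 0; 0 0 1]
T3·…·T1 = [-19/13 -3/13 0; 12/13 -7/13 0; 0 0 1]
T4·…·T1 = [-49/169 99/169 0; -288/169 -1/169 0; 0 0 1]
det M = 1; M⁻¹ = [-1/169 -99/169 0; 288/169 -49/169 0; 0 0 1]
M⁻¹ · (-200/169, 1156/169)ᵀ = (-4, -4)ᵀ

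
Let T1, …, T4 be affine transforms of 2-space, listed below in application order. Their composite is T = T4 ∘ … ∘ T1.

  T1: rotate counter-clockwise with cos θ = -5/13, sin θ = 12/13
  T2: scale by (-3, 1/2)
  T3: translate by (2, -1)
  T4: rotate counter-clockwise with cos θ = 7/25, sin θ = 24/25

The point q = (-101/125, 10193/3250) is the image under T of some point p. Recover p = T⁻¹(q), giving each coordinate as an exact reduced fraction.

p = (5, -9/5)

T1 = [-5/13 -12/13 0; 12/13 -5/13 0; 0 0 1]
T2·T1 = [15/13 36/13 0; 6/13 -5/26 0; 0 0 1]
T3·…·T1 = [15/13 36/13 2; 6/13 -5/26 -1; 0 0 1]
T4·…·T1 = [-3/25 24/25 38/25; 402/325 1693/650 41/25; 0 0 1]
det M = -3/2; M⁻¹ = [-1693/975 16/25 62/39; 268/325 2/25 -18/13; 0 0 1]
M⁻¹ · (-101/125, 10193/3250)ᵀ = (5, -9/5)ᵀ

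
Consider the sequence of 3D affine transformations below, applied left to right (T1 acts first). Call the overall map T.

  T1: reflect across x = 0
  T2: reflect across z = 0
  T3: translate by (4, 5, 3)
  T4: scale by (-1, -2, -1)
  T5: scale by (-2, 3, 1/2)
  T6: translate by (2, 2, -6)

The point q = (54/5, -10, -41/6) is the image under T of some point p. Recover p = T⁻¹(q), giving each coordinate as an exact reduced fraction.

T1 = [-1 0 0 0; 0 1 0 0; 0 0 1 0; 0 0 0 1]
T2·T1 = [-1 0 0 0; 0 1 0 0; 0 0 -1 0; 0 0 0 1]
T3·…·T1 = [-1 0 0 4; 0 1 0 5; 0 0 -1 3; 0 0 0 1]
T4·…·T1 = [1 0 0 -4; 0 -2 0 -10; 0 0 1 -3; 0 0 0 1]
T5·…·T1 = [-2 0 0 8; 0 -6 0 -30; 0 0 1/2 -3/2; 0 0 0 1]
T6·…·T1 = [-2 0 0 10; 0 -6 0 -28; 0 0 1/2 -15/2; 0 0 0 1]
det M = 6; M⁻¹ = [-1/2 0 0 5; 0 -1/6 0 -14/3; 0 0 2 15; 0 0 0 1]
M⁻¹ · (54/5, -10, -41/6)ᵀ = (-2/5, -3, 4/3)ᵀ

p = (-2/5, -3, 4/3)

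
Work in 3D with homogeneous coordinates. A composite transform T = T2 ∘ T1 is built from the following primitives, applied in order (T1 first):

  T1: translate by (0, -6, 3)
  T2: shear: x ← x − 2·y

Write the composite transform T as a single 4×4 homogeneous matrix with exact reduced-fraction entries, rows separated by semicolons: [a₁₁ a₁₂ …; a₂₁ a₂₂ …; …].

T = [1 -2 0 12; 0 1 0 -6; 0 0 1 3; 0 0 0 1]

T1 = [1 0 0 0; 0 1 0 -6; 0 0 1 3; 0 0 0 1]
T2·T1 = [1 -2 0 12; 0 1 0 -6; 0 0 1 3; 0 0 0 1]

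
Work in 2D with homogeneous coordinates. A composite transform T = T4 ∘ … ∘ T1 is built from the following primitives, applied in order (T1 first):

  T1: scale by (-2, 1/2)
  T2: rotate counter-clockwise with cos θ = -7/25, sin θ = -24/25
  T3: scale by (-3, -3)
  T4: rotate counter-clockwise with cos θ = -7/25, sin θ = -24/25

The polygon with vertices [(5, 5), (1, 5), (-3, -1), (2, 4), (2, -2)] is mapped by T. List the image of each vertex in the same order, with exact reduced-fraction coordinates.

T1 scale by (-2, 1/2): (5, 5) → (-10, 5/2); (1, 5) → (-2, 5/2); (-3, -1) → (6, -1/2); (2, 4) → (-4, 2); (2, -2) → (-4, -1)
T2 rotate counter-clockwise with cos θ = -7/25, sin θ = -24/25: (-10, 5/2) → (26/5, 89/10); (-2, 5/2) → (74/25, 61/50); (6, -1/2) → (-54/25, -281/50); (-4, 2) → (76/25, 82/25); (-4, -1) → (4/25, 103/25)
T3 scale by (-3, -3): (26/5, 89/10) → (-78/5, -267/10); (74/25, 61/50) → (-222/25, -183/50); (-54/25, -281/50) → (162/25, 843/50); (76/25, 82/25) → (-228/25, -246/25); (4/25, 103/25) → (-12/25, -309/25)
T4 rotate counter-clockwise with cos θ = -7/25, sin θ = -24/25: (-78/5, -267/10) → (-2658/125, 5613/250); (-222/25, -183/50) → (-642/625, 11937/1250); (162/25, 843/50) → (8982/625, -13677/1250); (-228/25, -246/25) → (-4308/625, 7194/625); (-12/25, -309/25) → (-7332/625, 2451/625)

image vertices: (-2658/125, 5613/250), (-642/625, 11937/1250), (8982/625, -13677/1250), (-4308/625, 7194/625), (-7332/625, 2451/625)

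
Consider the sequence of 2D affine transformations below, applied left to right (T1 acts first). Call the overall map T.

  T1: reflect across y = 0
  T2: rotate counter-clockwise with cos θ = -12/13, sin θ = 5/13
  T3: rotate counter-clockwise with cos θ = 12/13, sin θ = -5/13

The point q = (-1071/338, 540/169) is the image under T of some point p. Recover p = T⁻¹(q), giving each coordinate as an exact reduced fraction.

p = (9/2, 0)

T1 = [1 0 0; 0 -1 0; 0 0 1]
T2·T1 = [-12/13 5/13 0; 5/13 12/13 0; 0 0 1]
T3·…·T1 = [-119/169 120/169 0; 120/169 119/169 0; 0 0 1]
det M = -1; M⁻¹ = [-119/169 120/169 0; 120/169 119/169 0; 0 0 1]
M⁻¹ · (-1071/338, 540/169)ᵀ = (9/2, 0)ᵀ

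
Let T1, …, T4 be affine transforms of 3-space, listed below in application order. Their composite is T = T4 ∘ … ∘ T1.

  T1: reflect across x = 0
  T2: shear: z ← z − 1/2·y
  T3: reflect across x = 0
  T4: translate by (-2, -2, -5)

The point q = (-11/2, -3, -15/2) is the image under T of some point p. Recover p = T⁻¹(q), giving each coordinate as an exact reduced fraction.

p = (-7/2, -1, -3)

T1 = [-1 0 0 0; 0 1 0 0; 0 0 1 0; 0 0 0 1]
T2·T1 = [-1 0 0 0; 0 1 0 0; 0 -1/2 1 0; 0 0 0 1]
T3·…·T1 = [1 0 0 0; 0 1 0 0; 0 -1/2 1 0; 0 0 0 1]
T4·…·T1 = [1 0 0 -2; 0 1 0 -2; 0 -1/2 1 -5; 0 0 0 1]
det M = 1; M⁻¹ = [1 0 0 2; 0 1 0 2; 0 1/2 1 6; 0 0 0 1]
M⁻¹ · (-11/2, -3, -15/2)ᵀ = (-7/2, -1, -3)ᵀ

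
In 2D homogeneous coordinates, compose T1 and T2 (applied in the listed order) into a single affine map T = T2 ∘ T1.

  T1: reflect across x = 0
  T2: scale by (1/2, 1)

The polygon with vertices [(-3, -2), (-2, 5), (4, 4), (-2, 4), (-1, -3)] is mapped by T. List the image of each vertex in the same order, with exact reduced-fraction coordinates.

image vertices: (3/2, -2), (1, 5), (-2, 4), (1, 4), (1/2, -3)

T1 reflect across x = 0: (-3, -2) → (3, -2); (-2, 5) → (2, 5); (4, 4) → (-4, 4); (-2, 4) → (2, 4); (-1, -3) → (1, -3)
T2 scale by (1/2, 1): (3, -2) → (3/2, -2); (2, 5) → (1, 5); (-4, 4) → (-2, 4); (2, 4) → (1, 4); (1, -3) → (1/2, -3)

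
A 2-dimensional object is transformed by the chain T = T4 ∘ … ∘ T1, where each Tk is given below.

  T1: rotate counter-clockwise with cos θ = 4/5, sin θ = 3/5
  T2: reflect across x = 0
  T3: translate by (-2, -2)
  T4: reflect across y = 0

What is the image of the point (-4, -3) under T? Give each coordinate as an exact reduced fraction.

T1 rotate counter-clockwise with cos θ = 4/5, sin θ = 3/5: (-4, -3) → (-7/5, -24/5)
T2 reflect across x = 0: (-7/5, -24/5) → (7/5, -24/5)
T3 translate by (-2, -2): (7/5, -24/5) → (-3/5, -34/5)
T4 reflect across y = 0: (-3/5, -34/5) → (-3/5, 34/5)

T(p) = (-3/5, 34/5)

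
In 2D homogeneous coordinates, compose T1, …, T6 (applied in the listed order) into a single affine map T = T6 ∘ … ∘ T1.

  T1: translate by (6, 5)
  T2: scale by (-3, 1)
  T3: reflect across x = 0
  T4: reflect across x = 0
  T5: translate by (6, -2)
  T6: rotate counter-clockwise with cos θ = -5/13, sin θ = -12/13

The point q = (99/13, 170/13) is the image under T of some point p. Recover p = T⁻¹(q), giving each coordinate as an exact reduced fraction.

T1 = [1 0 6; 0 1 5; 0 0 1]
T2·T1 = [-3 0 -18; 0 1 5; 0 0 1]
T3·…·T1 = [3 0 18; 0 1 5; 0 0 1]
T4·…·T1 = [-3 0 -18; 0 1 5; 0 0 1]
T5·…·T1 = [-3 0 -12; 0 1 3; 0 0 1]
T6·…·T1 = [15/13 12/13 96/13; 36/13 -5/13 129/13; 0 0 1]
det M = -3; M⁻¹ = [5/39 4/13 -4; 12/13 -5/13 -3; 0 0 1]
M⁻¹ · (99/13, 170/13)ᵀ = (1, -1)ᵀ

p = (1, -1)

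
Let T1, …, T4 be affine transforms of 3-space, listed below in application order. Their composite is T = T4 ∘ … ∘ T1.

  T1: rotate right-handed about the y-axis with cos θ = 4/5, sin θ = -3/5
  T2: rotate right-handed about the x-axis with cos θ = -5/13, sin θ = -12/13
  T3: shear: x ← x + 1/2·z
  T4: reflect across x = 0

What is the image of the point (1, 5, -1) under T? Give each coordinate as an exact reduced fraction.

T1 rotate right-handed about the y-axis with cos θ = 4/5, sin θ = -3/5: (1, 5, -1) → (7/5, 5, -1/5)
T2 rotate right-handed about the x-axis with cos θ = -5/13, sin θ = -12/13: (7/5, 5, -1/5) → (7/5, -137/65, -59/13)
T3 shear: x ← x + 1/2·z: (7/5, -137/65, -59/13) → (-113/130, -137/65, -59/13)
T4 reflect across x = 0: (-113/130, -137/65, -59/13) → (113/130, -137/65, -59/13)

T(p) = (113/130, -137/65, -59/13)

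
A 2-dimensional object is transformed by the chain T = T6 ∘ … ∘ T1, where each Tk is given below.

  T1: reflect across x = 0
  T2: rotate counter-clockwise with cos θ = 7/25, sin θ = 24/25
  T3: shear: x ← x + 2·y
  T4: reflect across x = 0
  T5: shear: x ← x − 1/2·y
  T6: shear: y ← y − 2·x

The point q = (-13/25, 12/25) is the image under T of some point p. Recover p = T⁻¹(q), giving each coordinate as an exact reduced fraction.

T1 = [-1 0 0; 0 1 0; 0 0 1]
T2·T1 = [-7/25 -24/25 0; -24/25 7/25 0; 0 0 1]
T3·…·T1 = [-11/5 -2/5 0; -24/25 7/25 0; 0 0 1]
T4·…·T1 = [11/5 2/5 0; -24/25 7/25 0; 0 0 1]
T5·…·T1 = [67/25 13/50 0; -24/25 7/25 0; 0 0 1]
T6·…·T1 = [67/25 13/50 0; -158/25 -6/25 0; 0 0 1]
det M = 1; M⁻¹ = [-6/25 -13/50 0; 158/25 67/25 0; 0 0 1]
M⁻¹ · (-13/25, 12/25)ᵀ = (0, -2)ᵀ

p = (0, -2)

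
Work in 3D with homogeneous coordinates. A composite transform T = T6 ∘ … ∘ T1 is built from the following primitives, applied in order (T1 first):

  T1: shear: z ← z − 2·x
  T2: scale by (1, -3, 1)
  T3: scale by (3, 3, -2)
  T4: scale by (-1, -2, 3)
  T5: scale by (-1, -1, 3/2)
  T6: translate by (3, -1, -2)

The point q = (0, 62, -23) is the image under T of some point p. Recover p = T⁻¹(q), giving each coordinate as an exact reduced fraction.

p = (-1, -7/2, 1/3)

T1 = [1 0 0 0; 0 1 0 0; -2 0 1 0; 0 0 0 1]
T2·T1 = [1 0 0 0; 0 -3 0 0; -2 0 1 0; 0 0 0 1]
T3·…·T1 = [3 0 0 0; 0 -9 0 0; 4 0 -2 0; 0 0 0 1]
T4·…·T1 = [-3 0 0 0; 0 18 0 0; 12 0 -6 0; 0 0 0 1]
T5·…·T1 = [3 0 0 0; 0 -18 0 0; 18 0 -9 0; 0 0 0 1]
T6·…·T1 = [3 0 0 3; 0 -18 0 -1; 18 0 -9 -2; 0 0 0 1]
det M = 486; M⁻¹ = [1/3 0 0 -1; 0 -1/18 0 -1/18; 2/3 0 -1/9 -20/9; 0 0 0 1]
M⁻¹ · (0, 62, -23)ᵀ = (-1, -7/2, 1/3)ᵀ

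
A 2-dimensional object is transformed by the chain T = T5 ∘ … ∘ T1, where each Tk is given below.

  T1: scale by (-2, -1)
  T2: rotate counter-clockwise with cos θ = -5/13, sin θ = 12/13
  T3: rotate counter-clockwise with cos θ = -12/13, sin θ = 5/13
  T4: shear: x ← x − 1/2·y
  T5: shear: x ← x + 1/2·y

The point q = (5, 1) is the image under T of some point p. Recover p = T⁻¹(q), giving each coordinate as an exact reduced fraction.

T1 = [-2 0 0; 0 -1 0; 0 0 1]
T2·T1 = [10/13 12/13 0; -24/13 5/13 0; 0 0 1]
T3·…·T1 = [0 -1 0; 2 0 0; 0 0 1]
T4·…·T1 = [-1 -1 0; 2 0 0; 0 0 1]
T5·…·T1 = [0 -1 0; 2 0 0; 0 0 1]
det M = 2; M⁻¹ = [0 1/2 0; -1 0 0; 0 0 1]
M⁻¹ · (5, 1)ᵀ = (1/2, -5)ᵀ

p = (1/2, -5)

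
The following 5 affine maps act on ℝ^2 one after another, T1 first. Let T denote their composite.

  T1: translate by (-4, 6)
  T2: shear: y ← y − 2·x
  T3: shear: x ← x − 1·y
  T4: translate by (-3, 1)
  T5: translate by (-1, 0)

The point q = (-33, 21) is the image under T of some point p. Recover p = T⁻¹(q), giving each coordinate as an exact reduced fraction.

p = (-5, -4)

T1 = [1 0 -4; 0 1 6; 0 0 1]
T2·T1 = [1 0 -4; -2 1 14; 0 0 1]
T3·…·T1 = [3 -1 -18; -2 1 14; 0 0 1]
T4·…·T1 = [3 -1 -21; -2 1 15; 0 0 1]
T5·…·T1 = [3 -1 -22; -2 1 15; 0 0 1]
det M = 1; M⁻¹ = [1 1 7; 2 3 -1; 0 0 1]
M⁻¹ · (-33, 21)ᵀ = (-5, -4)ᵀ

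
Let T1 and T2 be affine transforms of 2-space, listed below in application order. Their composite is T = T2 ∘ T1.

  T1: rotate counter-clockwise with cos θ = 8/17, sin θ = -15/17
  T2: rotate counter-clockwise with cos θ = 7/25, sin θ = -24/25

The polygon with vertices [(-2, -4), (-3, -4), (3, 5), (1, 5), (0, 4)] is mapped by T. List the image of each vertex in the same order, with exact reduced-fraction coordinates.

image vertices: (-116/85, 362/85), (-276/425, 2107/425), (573/425, -2411/425), (1181/425, -1817/425), (1188/425, -1216/425)

T1 rotate counter-clockwise with cos θ = 8/17, sin θ = -15/17: (-2, -4) → (-76/17, -2/17); (-3, -4) → (-84/17, 13/17); (3, 5) → (99/17, -5/17); (1, 5) → (83/17, 25/17); (0, 4) → (60/17, 32/17)
T2 rotate counter-clockwise with cos θ = 7/25, sin θ = -24/25: (-76/17, -2/17) → (-116/85, 362/85); (-84/17, 13/17) → (-276/425, 2107/425); (99/17, -5/17) → (573/425, -2411/425); (83/17, 25/17) → (1181/425, -1817/425); (60/17, 32/17) → (1188/425, -1216/425)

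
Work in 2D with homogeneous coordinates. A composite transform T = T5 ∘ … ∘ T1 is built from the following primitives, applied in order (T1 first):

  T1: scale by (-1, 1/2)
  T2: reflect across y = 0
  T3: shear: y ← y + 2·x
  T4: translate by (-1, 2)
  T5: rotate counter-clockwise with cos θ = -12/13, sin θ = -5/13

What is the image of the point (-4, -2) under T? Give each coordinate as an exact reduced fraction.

T1 scale by (-1, 1/2): (-4, -2) → (4, -1)
T2 reflect across y = 0: (4, -1) → (4, 1)
T3 shear: y ← y + 2·x: (4, 1) → (4, 9)
T4 translate by (-1, 2): (4, 9) → (3, 11)
T5 rotate counter-clockwise with cos θ = -12/13, sin θ = -5/13: (3, 11) → (19/13, -147/13)

T(p) = (19/13, -147/13)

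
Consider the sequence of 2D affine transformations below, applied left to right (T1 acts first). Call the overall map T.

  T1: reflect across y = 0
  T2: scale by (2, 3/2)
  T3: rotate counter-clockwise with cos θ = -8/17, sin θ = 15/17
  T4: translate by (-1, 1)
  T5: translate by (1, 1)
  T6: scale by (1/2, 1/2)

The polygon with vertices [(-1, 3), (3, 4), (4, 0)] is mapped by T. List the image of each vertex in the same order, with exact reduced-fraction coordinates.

image vertices: (167/68, 20/17), (21/17, 86/17), (-32/17, 77/17)

T1 reflect across y = 0: (-1, 3) → (-1, -3); (3, 4) → (3, -4); (4, 0) → (4, 0)
T2 scale by (2, 3/2): (-1, -3) → (-2, -9/2); (3, -4) → (6, -6); (4, 0) → (8, 0)
T3 rotate counter-clockwise with cos θ = -8/17, sin θ = 15/17: (-2, -9/2) → (167/34, 6/17); (6, -6) → (42/17, 138/17); (8, 0) → (-64/17, 120/17)
T4 translate by (-1, 1): (167/34, 6/17) → (133/34, 23/17); (42/17, 138/17) → (25/17, 155/17); (-64/17, 120/17) → (-81/17, 137/17)
T5 translate by (1, 1): (133/34, 23/17) → (167/34, 40/17); (25/17, 155/17) → (42/17, 172/17); (-81/17, 137/17) → (-64/17, 154/17)
T6 scale by (1/2, 1/2): (167/34, 40/17) → (167/68, 20/17); (42/17, 172/17) → (21/17, 86/17); (-64/17, 154/17) → (-32/17, 77/17)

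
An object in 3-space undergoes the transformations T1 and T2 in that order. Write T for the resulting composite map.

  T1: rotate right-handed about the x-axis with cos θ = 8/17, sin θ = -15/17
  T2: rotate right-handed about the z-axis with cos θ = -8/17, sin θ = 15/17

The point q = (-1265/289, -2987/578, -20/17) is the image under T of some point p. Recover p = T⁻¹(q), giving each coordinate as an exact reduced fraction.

p = (-5/2, 4, 5)

T1 = [1 0 0 0; 0 8/17 15/17 0; 0 -15/17 8/17 0; 0 0 0 1]
T2·T1 = [-8/17 -120/289 -225/289 0; 15/17 -64/289 -120/289 0; 0 -15/17 8/17 0; 0 0 0 1]
det M = 1; M⁻¹ = [-8/17 15/17 0 0; -120/289 -64/289 -15/17 0; -225/289 -120/289 8/17 0; 0 0 0 1]
M⁻¹ · (-1265/289, -2987/578, -20/17)ᵀ = (-5/2, 4, 5)ᵀ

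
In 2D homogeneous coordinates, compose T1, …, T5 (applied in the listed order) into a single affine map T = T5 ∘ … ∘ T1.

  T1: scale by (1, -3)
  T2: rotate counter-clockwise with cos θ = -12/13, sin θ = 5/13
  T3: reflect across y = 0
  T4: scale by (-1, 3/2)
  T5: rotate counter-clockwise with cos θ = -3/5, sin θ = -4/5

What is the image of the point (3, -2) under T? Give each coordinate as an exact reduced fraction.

T1 scale by (1, -3): (3, -2) → (3, 6)
T2 rotate counter-clockwise with cos θ = -12/13, sin θ = 5/13: (3, 6) → (-66/13, -57/13)
T3 reflect across y = 0: (-66/13, -57/13) → (-66/13, 57/13)
T4 scale by (-1, 3/2): (-66/13, 57/13) → (66/13, 171/26)
T5 rotate counter-clockwise with cos θ = -3/5, sin θ = -4/5: (66/13, 171/26) → (144/65, -1041/130)

T(p) = (144/65, -1041/130)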